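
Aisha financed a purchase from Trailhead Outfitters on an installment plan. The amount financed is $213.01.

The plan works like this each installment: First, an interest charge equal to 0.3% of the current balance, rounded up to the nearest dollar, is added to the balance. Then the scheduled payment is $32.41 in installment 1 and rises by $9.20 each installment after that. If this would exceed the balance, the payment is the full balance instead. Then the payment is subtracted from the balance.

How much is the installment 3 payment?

$50.81

Installment 1: $213.01 +$1.00 interest = $214.01; pay $32.41 → $181.60
Installment 2: $181.60 +$1.00 interest = $182.60; pay $41.61 → $140.99
Installment 3: $140.99 +$1.00 interest = $141.99; pay $50.81 → $91.18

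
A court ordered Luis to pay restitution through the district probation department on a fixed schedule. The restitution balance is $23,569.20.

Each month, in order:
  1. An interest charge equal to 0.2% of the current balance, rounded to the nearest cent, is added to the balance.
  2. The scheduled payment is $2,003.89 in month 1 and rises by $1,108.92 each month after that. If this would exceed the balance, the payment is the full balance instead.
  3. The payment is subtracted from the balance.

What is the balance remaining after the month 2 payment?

$18,542.86

Month 1: opening $23,569.20; interest $47.14 → $23,616.34; payment $2,003.89; balance $21,612.45
Month 2: opening $21,612.45; interest $43.22 → $21,655.67; payment $3,112.81; balance $18,542.86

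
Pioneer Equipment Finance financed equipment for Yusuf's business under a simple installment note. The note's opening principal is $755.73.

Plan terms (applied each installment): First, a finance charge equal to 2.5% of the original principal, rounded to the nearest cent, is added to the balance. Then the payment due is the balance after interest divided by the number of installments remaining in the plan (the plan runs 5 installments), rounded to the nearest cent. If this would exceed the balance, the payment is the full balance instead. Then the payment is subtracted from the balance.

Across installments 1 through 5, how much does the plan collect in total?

$850.18

Installment 1: opening $755.73; interest $18.89 → $774.62; payment $154.92; balance $619.70
Installment 2: opening $619.70; interest $18.89 → $638.59; payment $159.65; balance $478.94
Installment 3: opening $478.94; interest $18.89 → $497.83; payment $165.94; balance $331.89
Installment 4: opening $331.89; interest $18.89 → $350.78; payment $175.39; balance $175.39
Installment 5: opening $175.39; interest $18.89 → $194.28; payment $194.28; balance $0.00
Total paid: $850.18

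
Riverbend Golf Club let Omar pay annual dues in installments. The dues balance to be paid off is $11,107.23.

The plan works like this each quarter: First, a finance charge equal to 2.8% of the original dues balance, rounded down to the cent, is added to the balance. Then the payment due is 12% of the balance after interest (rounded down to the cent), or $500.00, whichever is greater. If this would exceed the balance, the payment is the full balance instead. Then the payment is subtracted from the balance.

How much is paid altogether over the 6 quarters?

$6,593.45

# | Opening | Interest | Payment | End bal
1 | $11,107.23 | $311.00 | $1,370.18 | $10,048.05
2 | $10,048.05 | $311.00 | $1,243.08 | $9,115.97
3 | $9,115.97 | $311.00 | $1,131.23 | $8,295.74
4 | $8,295.74 | $311.00 | $1,032.80 | $7,573.94
5 | $7,573.94 | $311.00 | $946.19 | $6,938.75
6 | $6,938.75 | $311.00 | $869.97 | $6,379.78
Total paid: $6,593.45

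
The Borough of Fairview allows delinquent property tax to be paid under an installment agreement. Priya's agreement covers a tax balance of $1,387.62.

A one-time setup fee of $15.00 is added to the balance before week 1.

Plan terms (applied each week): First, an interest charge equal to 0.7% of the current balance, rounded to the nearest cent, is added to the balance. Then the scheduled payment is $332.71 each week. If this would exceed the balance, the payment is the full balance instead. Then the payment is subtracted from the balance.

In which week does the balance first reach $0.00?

Week 1: opening $1,402.62; interest $9.82 → $1,412.44; payment $332.71; balance $1,079.73
Week 2: opening $1,079.73; interest $7.56 → $1,087.29; payment $332.71; balance $754.58
Week 3: opening $754.58; interest $5.28 → $759.86; payment $332.71; balance $427.15
Week 4: opening $427.15; interest $2.99 → $430.14; payment $332.71; balance $97.43
Week 5: opening $97.43; interest $0.68 → $98.11; payment $98.11; balance $0.00
Balance reaches $0.00 in week 5.

5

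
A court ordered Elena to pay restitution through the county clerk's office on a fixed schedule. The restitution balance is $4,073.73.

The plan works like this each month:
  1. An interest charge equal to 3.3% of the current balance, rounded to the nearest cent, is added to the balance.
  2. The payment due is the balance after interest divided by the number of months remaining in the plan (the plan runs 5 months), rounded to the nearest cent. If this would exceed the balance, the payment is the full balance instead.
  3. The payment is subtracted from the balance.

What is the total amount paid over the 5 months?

Month 1: $4,073.73 +$134.43 interest = $4,208.16; pay $841.63 → $3,366.53
Month 2: $3,366.53 +$111.10 interest = $3,477.63; pay $869.41 → $2,608.22
Month 3: $2,608.22 +$86.07 interest = $2,694.29; pay $898.10 → $1,796.19
Month 4: $1,796.19 +$59.27 interest = $1,855.46; pay $927.73 → $927.73
Month 5: $927.73 +$30.62 interest = $958.35; pay $958.35 → $0.00
Total paid: $4,495.22

$4,495.22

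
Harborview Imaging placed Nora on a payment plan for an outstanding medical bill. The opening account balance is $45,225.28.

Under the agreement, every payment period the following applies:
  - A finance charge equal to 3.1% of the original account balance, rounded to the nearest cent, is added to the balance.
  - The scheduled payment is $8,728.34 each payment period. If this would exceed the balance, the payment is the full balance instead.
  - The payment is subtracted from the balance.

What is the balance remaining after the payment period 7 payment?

$0.00

Payment period 1: opening $45,225.28; interest $1,401.98 → $46,627.26; payment $8,728.34; balance $37,898.92
Payment period 2: opening $37,898.92; interest $1,401.98 → $39,300.90; payment $8,728.34; balance $30,572.56
Payment period 3: opening $30,572.56; interest $1,401.98 → $31,974.54; payment $8,728.34; balance $23,246.20
Payment period 4: opening $23,246.20; interest $1,401.98 → $24,648.18; payment $8,728.34; balance $15,919.84
Payment period 5: opening $15,919.84; interest $1,401.98 → $17,321.82; payment $8,728.34; balance $8,593.48
Payment period 6: opening $8,593.48; interest $1,401.98 → $9,995.46; payment $8,728.34; balance $1,267.12
Payment period 7: opening $1,267.12; interest $1,401.98 → $2,669.10; payment $2,669.10; balance $0.00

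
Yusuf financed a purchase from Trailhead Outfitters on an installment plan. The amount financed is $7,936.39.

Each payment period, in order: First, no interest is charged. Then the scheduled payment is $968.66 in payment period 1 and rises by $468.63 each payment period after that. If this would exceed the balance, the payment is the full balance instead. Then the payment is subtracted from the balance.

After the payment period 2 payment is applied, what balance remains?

$5,530.44

Payment period 1: opening $7,936.39; payment $968.66; balance $6,967.73
Payment period 2: opening $6,967.73; payment $1,437.29; balance $5,530.44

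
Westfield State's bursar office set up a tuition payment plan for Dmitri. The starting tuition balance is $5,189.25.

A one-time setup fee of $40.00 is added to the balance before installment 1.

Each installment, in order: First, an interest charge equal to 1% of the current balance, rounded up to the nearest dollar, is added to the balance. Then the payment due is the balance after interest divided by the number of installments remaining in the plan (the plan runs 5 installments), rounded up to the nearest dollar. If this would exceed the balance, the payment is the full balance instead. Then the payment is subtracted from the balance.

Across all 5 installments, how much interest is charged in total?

$162.00

Installment 1: $5,229.25 +$53.00 interest = $5,282.25; pay $1,057.00 → $4,225.25
Installment 2: $4,225.25 +$43.00 interest = $4,268.25; pay $1,068.00 → $3,200.25
Installment 3: $3,200.25 +$33.00 interest = $3,233.25; pay $1,078.00 → $2,155.25
Installment 4: $2,155.25 +$22.00 interest = $2,177.25; pay $1,089.00 → $1,088.25
Installment 5: $1,088.25 +$11.00 interest = $1,099.25; pay $1,099.25 → $0.00
Total interest: $53.00 + $43.00 + $33.00 + $22.00 + $11.00 = $162.00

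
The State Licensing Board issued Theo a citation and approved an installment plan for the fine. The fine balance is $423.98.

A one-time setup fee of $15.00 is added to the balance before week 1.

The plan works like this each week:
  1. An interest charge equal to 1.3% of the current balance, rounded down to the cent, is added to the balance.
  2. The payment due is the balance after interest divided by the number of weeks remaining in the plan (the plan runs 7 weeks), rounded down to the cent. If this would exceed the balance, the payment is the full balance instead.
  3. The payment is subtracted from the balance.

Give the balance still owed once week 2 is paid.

$321.76

# | Opening | Interest | Payment | End bal
1 | $438.98 | $5.70 | $63.52 | $381.16
2 | $381.16 | $4.95 | $64.35 | $321.76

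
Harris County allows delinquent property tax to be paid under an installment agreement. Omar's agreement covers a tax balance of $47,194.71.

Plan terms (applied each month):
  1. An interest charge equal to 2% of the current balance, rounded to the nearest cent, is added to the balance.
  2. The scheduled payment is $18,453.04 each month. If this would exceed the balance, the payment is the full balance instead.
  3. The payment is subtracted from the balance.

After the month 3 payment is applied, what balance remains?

# | Opening | Interest | Payment | End bal
1 | $47,194.71 | $943.89 | $18,453.04 | $29,685.56
2 | $29,685.56 | $593.71 | $18,453.04 | $11,826.23
3 | $11,826.23 | $236.52 | $12,062.75 | $0.00

$0.00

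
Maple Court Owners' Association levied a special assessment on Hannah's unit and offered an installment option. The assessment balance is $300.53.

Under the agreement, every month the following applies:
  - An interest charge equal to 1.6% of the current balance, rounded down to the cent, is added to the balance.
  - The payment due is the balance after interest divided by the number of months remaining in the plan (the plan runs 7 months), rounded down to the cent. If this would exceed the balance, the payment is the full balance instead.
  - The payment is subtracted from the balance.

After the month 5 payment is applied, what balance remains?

$92.96

Month 1: opening $300.53; interest $4.80 → $305.33; payment $43.61; balance $261.72
Month 2: opening $261.72; interest $4.18 → $265.90; payment $44.31; balance $221.59
Month 3: opening $221.59; interest $3.54 → $225.13; payment $45.02; balance $180.11
Month 4: opening $180.11; interest $2.88 → $182.99; payment $45.74; balance $137.25
Month 5: opening $137.25; interest $2.19 → $139.44; payment $46.48; balance $92.96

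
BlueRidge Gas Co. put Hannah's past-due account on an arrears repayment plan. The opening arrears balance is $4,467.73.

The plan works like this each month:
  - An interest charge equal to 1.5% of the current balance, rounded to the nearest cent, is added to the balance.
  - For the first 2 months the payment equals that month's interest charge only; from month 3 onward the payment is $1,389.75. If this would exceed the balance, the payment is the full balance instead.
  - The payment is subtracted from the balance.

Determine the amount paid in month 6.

$446.32

Month 1: $4,467.73 +$67.02 interest = $4,534.75; pay $67.02 → $4,467.73
Month 2: $4,467.73 +$67.02 interest = $4,534.75; pay $67.02 → $4,467.73
Month 3: $4,467.73 +$67.02 interest = $4,534.75; pay $1,389.75 → $3,145.00
Month 4: $3,145.00 +$47.18 interest = $3,192.18; pay $1,389.75 → $1,802.43
Month 5: $1,802.43 +$27.04 interest = $1,829.47; pay $1,389.75 → $439.72
Month 6: $439.72 +$6.60 interest = $446.32; pay $446.32 → $0.00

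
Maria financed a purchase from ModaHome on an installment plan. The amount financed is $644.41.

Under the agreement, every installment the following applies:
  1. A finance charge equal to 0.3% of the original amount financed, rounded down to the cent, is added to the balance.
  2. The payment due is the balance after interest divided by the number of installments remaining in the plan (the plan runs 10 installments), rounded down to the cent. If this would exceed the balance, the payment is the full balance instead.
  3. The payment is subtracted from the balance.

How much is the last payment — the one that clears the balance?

$70.10

Installment 1: $644.41 +$1.93 interest = $646.34; pay $64.63 → $581.71
Installment 2: $581.71 +$1.93 interest = $583.64; pay $64.84 → $518.80
Installment 3: $518.80 +$1.93 interest = $520.73; pay $65.09 → $455.64
Installment 4: $455.64 +$1.93 interest = $457.57; pay $65.36 → $392.21
Installment 5: $392.21 +$1.93 interest = $394.14; pay $65.69 → $328.45
Installment 6: $328.45 +$1.93 interest = $330.38; pay $66.07 → $264.31
Installment 7: $264.31 +$1.93 interest = $266.24; pay $66.56 → $199.68
Installment 8: $199.68 +$1.93 interest = $201.61; pay $67.20 → $134.41
Installment 9: $134.41 +$1.93 interest = $136.34; pay $68.17 → $68.17
Installment 10: $68.17 +$1.93 interest = $70.10; pay $70.10 → $0.00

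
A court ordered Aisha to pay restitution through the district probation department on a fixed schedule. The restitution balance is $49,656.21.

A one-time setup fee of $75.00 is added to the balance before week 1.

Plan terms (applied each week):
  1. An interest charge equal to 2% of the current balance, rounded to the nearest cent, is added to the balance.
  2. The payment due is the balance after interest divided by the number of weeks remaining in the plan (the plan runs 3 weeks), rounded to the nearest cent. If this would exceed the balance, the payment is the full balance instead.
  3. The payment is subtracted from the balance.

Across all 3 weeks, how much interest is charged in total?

$2,015.90

Week 1: opening $49,731.21; interest $994.62 → $50,725.83; payment $16,908.61; balance $33,817.22
Week 2: opening $33,817.22; interest $676.34 → $34,493.56; payment $17,246.78; balance $17,246.78
Week 3: opening $17,246.78; interest $344.94 → $17,591.72; payment $17,591.72; balance $0.00
Total interest: $994.62 + $676.34 + $344.94 = $2,015.90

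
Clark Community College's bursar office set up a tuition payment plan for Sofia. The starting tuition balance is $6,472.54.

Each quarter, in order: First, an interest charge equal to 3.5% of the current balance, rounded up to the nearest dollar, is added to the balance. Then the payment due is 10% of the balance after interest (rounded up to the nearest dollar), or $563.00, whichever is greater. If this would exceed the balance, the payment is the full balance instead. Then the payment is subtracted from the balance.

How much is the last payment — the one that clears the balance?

$254.54

# | Opening | Interest | Payment | End bal
1 | $6,472.54 | $227.00 | $670.00 | $6,029.54
2 | $6,029.54 | $212.00 | $625.00 | $5,616.54
3 | $5,616.54 | $197.00 | $582.00 | $5,231.54
4 | $5,231.54 | $184.00 | $563.00 | $4,852.54
5 | $4,852.54 | $170.00 | $563.00 | $4,459.54
6 | $4,459.54 | $157.00 | $563.00 | $4,053.54
7 | $4,053.54 | $142.00 | $563.00 | $3,632.54
8 | $3,632.54 | $128.00 | $563.00 | $3,197.54
9 | $3,197.54 | $112.00 | $563.00 | $2,746.54
10 | $2,746.54 | $97.00 | $563.00 | $2,280.54
11 | $2,280.54 | $80.00 | $563.00 | $1,797.54
12 | $1,797.54 | $63.00 | $563.00 | $1,297.54
13 | $1,297.54 | $46.00 | $563.00 | $780.54
14 | $780.54 | $28.00 | $563.00 | $245.54
15 | $245.54 | $9.00 | $254.54 | $0.00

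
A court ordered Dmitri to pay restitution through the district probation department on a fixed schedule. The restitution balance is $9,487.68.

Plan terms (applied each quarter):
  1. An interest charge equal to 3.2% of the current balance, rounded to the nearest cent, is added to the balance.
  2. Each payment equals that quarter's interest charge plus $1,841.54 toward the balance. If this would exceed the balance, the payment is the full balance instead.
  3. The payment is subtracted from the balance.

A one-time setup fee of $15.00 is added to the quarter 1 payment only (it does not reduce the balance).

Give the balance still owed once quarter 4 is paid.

$2,121.52

Quarter 1: opening $9,487.68; interest $303.61 → $9,791.29; payment $2,145.15 (+ $15.00 fee); balance $7,646.14
Quarter 2: opening $7,646.14; interest $244.68 → $7,890.82; payment $2,086.22; balance $5,804.60
Quarter 3: opening $5,804.60; interest $185.75 → $5,990.35; payment $2,027.29; balance $3,963.06
Quarter 4: opening $3,963.06; interest $126.82 → $4,089.88; payment $1,968.36; balance $2,121.52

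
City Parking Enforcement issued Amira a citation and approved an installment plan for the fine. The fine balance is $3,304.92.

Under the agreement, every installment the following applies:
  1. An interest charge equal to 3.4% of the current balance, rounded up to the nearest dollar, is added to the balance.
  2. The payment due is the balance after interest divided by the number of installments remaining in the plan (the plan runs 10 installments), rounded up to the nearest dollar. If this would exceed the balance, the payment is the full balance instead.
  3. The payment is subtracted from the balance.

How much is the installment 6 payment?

Installment 1: $3,304.92 +$113.00 interest = $3,417.92; pay $342.00 → $3,075.92
Installment 2: $3,075.92 +$105.00 interest = $3,180.92; pay $354.00 → $2,826.92
Installment 3: $2,826.92 +$97.00 interest = $2,923.92; pay $366.00 → $2,557.92
Installment 4: $2,557.92 +$87.00 interest = $2,644.92; pay $378.00 → $2,266.92
Installment 5: $2,266.92 +$78.00 interest = $2,344.92; pay $391.00 → $1,953.92
Installment 6: $1,953.92 +$67.00 interest = $2,020.92; pay $405.00 → $1,615.92

$405.00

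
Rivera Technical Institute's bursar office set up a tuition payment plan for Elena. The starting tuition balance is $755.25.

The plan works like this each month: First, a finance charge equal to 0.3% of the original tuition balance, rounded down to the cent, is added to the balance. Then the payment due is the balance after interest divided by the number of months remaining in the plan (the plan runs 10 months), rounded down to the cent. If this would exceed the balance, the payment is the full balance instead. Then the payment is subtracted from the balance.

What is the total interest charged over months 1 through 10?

$22.60

# | Opening | Interest | Payment | End bal
1 | $755.25 | $2.26 | $75.75 | $681.76
2 | $681.76 | $2.26 | $76.00 | $608.02
3 | $608.02 | $2.26 | $76.28 | $534.00
4 | $534.00 | $2.26 | $76.60 | $459.66
5 | $459.66 | $2.26 | $76.98 | $384.94
6 | $384.94 | $2.26 | $77.44 | $309.76
7 | $309.76 | $2.26 | $78.00 | $234.02
8 | $234.02 | $2.26 | $78.76 | $157.52
9 | $157.52 | $2.26 | $79.89 | $79.89
10 | $79.89 | $2.26 | $82.15 | $0.00
Total interest: $2.26 + $2.26 + $2.26 + $2.26 + $2.26 + $2.26 + $2.26 + $2.26 + $2.26 + $2.26 = $22.60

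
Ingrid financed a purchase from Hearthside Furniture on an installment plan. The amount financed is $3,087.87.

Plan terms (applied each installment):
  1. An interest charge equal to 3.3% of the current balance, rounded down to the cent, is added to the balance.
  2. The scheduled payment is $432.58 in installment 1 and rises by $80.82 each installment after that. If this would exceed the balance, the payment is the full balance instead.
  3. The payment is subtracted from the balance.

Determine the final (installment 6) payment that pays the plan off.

$502.38

# | Opening | Interest | Payment | End bal
1 | $3,087.87 | $101.89 | $432.58 | $2,757.18
2 | $2,757.18 | $90.98 | $513.40 | $2,334.76
3 | $2,334.76 | $77.04 | $594.22 | $1,817.58
4 | $1,817.58 | $59.98 | $675.04 | $1,202.52
5 | $1,202.52 | $39.68 | $755.86 | $486.34
6 | $486.34 | $16.04 | $502.38 | $0.00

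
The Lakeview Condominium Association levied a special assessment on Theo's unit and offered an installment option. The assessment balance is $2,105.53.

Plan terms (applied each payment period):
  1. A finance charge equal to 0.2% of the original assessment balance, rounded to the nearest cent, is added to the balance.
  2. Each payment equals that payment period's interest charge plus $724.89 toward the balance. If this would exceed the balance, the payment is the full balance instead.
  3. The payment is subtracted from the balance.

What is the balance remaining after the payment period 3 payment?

Payment period 1: opening $2,105.53; interest $4.21 → $2,109.74; payment $729.10; balance $1,380.64
Payment period 2: opening $1,380.64; interest $4.21 → $1,384.85; payment $729.10; balance $655.75
Payment period 3: opening $655.75; interest $4.21 → $659.96; payment $659.96; balance $0.00

$0.00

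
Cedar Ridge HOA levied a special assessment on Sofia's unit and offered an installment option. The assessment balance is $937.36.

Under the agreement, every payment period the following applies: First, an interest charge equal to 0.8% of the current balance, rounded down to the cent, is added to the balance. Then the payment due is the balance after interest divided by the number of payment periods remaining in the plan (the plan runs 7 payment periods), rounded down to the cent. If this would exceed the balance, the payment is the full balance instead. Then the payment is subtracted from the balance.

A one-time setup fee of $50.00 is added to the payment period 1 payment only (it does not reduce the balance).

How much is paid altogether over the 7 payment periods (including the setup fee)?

$1,017.79

Payment period 1: opening $937.36; interest $7.49 → $944.85; payment $134.97 (+ $50.00 fee); balance $809.88
Payment period 2: opening $809.88; interest $6.47 → $816.35; payment $136.05; balance $680.30
Payment period 3: opening $680.30; interest $5.44 → $685.74; payment $137.14; balance $548.60
Payment period 4: opening $548.60; interest $4.38 → $552.98; payment $138.24; balance $414.74
Payment period 5: opening $414.74; interest $3.31 → $418.05; payment $139.35; balance $278.70
Payment period 6: opening $278.70; interest $2.22 → $280.92; payment $140.46; balance $140.46
Payment period 7: opening $140.46; interest $1.12 → $141.58; payment $141.58; balance $0.00
Total paid: $1,017.79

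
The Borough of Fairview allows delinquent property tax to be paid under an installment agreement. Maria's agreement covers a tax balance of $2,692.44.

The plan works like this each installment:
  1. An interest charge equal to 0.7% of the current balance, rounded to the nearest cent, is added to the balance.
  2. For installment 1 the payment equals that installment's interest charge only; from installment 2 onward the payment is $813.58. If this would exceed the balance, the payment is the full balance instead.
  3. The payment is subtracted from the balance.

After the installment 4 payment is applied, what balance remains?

# | Opening | Interest | Payment | End bal
1 | $2,692.44 | $18.85 | $18.85 | $2,692.44
2 | $2,692.44 | $18.85 | $813.58 | $1,897.71
3 | $1,897.71 | $13.28 | $813.58 | $1,097.41
4 | $1,097.41 | $7.68 | $813.58 | $291.51

$291.51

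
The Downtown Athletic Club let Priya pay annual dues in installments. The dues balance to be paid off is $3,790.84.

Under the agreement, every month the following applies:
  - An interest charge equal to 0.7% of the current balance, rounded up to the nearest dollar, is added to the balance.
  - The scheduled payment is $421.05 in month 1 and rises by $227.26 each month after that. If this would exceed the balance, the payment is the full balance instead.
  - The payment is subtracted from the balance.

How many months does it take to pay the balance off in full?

# | Opening | Interest | Payment | End bal
1 | $3,790.84 | $27.00 | $421.05 | $3,396.79
2 | $3,396.79 | $24.00 | $648.31 | $2,772.48
3 | $2,772.48 | $20.00 | $875.57 | $1,916.91
4 | $1,916.91 | $14.00 | $1,102.83 | $828.08
5 | $828.08 | $6.00 | $834.08 | $0.00
Balance reaches $0.00 in month 5.

5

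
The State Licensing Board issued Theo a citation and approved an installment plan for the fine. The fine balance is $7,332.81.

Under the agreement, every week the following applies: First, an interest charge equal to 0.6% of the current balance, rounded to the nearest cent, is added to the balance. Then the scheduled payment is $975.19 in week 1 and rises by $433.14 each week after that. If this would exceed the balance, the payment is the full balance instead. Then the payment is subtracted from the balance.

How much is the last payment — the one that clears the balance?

Week 1: $7,332.81 +$44.00 interest = $7,376.81; pay $975.19 → $6,401.62
Week 2: $6,401.62 +$38.41 interest = $6,440.03; pay $1,408.33 → $5,031.70
Week 3: $5,031.70 +$30.19 interest = $5,061.89; pay $1,841.47 → $3,220.42
Week 4: $3,220.42 +$19.32 interest = $3,239.74; pay $2,274.61 → $965.13
Week 5: $965.13 +$5.79 interest = $970.92; pay $970.92 → $0.00

$970.92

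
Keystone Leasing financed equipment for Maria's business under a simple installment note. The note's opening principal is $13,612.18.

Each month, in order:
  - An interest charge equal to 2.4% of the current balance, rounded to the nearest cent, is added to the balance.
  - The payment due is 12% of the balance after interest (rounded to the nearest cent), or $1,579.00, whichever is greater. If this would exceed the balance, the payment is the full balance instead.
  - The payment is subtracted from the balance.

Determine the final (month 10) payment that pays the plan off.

$1,109.37

Month 1: opening $13,612.18; interest $326.69 → $13,938.87; payment $1,672.66; balance $12,266.21
Month 2: opening $12,266.21; interest $294.39 → $12,560.60; payment $1,579.00; balance $10,981.60
Month 3: opening $10,981.60; interest $263.56 → $11,245.16; payment $1,579.00; balance $9,666.16
Month 4: opening $9,666.16; interest $231.99 → $9,898.15; payment $1,579.00; balance $8,319.15
Month 5: opening $8,319.15; interest $199.66 → $8,518.81; payment $1,579.00; balance $6,939.81
Month 6: opening $6,939.81; interest $166.56 → $7,106.37; payment $1,579.00; balance $5,527.37
Month 7: opening $5,527.37; interest $132.66 → $5,660.03; payment $1,579.00; balance $4,081.03
Month 8: opening $4,081.03; interest $97.94 → $4,178.97; payment $1,579.00; balance $2,599.97
Month 9: opening $2,599.97; interest $62.40 → $2,662.37; payment $1,579.00; balance $1,083.37
Month 10: opening $1,083.37; interest $26.00 → $1,109.37; payment $1,109.37; balance $0.00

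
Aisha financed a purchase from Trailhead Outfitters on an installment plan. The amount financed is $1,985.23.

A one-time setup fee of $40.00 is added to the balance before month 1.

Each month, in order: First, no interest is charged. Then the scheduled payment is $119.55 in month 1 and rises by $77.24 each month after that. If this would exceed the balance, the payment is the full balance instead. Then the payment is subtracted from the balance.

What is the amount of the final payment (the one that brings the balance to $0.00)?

$149.33

Month 1: opening $2,025.23; payment $119.55; balance $1,905.68
Month 2: opening $1,905.68; payment $196.79; balance $1,708.89
Month 3: opening $1,708.89; payment $274.03; balance $1,434.86
Month 4: opening $1,434.86; payment $351.27; balance $1,083.59
Month 5: opening $1,083.59; payment $428.51; balance $655.08
Month 6: opening $655.08; payment $505.75; balance $149.33
Month 7: opening $149.33; payment $149.33; balance $0.00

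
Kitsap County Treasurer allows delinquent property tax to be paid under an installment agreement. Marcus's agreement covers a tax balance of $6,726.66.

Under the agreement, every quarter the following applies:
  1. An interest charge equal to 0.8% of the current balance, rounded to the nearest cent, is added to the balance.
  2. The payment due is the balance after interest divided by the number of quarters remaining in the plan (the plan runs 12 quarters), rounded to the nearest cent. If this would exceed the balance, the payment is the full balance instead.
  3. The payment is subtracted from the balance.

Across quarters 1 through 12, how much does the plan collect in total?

# | Opening | Interest | Payment | End bal
1 | $6,726.66 | $53.81 | $565.04 | $6,215.43
2 | $6,215.43 | $49.72 | $569.56 | $5,695.59
3 | $5,695.59 | $45.56 | $574.12 | $5,167.03
4 | $5,167.03 | $41.34 | $578.71 | $4,629.66
5 | $4,629.66 | $37.04 | $583.34 | $4,083.36
6 | $4,083.36 | $32.67 | $588.00 | $3,528.03
7 | $3,528.03 | $28.22 | $592.71 | $2,963.54
8 | $2,963.54 | $23.71 | $597.45 | $2,389.80
9 | $2,389.80 | $19.12 | $602.23 | $1,806.69
10 | $1,806.69 | $14.45 | $607.05 | $1,214.09
11 | $1,214.09 | $9.71 | $611.90 | $611.90
12 | $611.90 | $4.90 | $616.80 | $0.00
Total paid: $7,086.91

$7,086.91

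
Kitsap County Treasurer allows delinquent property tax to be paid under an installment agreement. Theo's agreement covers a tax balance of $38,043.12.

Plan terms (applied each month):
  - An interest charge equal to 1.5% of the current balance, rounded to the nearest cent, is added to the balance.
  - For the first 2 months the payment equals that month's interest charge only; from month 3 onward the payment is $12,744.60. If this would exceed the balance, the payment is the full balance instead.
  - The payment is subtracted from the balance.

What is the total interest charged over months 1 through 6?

$2,317.24

# | Opening | Interest | Payment | End bal
1 | $38,043.12 | $570.65 | $570.65 | $38,043.12
2 | $38,043.12 | $570.65 | $570.65 | $38,043.12
3 | $38,043.12 | $570.65 | $12,744.60 | $25,869.17
4 | $25,869.17 | $388.04 | $12,744.60 | $13,512.61
5 | $13,512.61 | $202.69 | $12,744.60 | $970.70
6 | $970.70 | $14.56 | $985.26 | $0.00
Total interest: $570.65 + $570.65 + $570.65 + $388.04 + $202.69 + $14.56 = $2,317.24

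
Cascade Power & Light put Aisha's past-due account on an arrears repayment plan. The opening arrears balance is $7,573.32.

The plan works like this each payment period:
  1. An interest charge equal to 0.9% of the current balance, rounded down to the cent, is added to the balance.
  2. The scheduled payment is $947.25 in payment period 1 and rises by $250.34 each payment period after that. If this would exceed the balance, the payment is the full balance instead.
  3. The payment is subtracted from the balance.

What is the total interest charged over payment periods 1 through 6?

Payment period 1: $7,573.32 +$68.15 interest = $7,641.47; pay $947.25 → $6,694.22
Payment period 2: $6,694.22 +$60.24 interest = $6,754.46; pay $1,197.59 → $5,556.87
Payment period 3: $5,556.87 +$50.01 interest = $5,606.88; pay $1,447.93 → $4,158.95
Payment period 4: $4,158.95 +$37.43 interest = $4,196.38; pay $1,698.27 → $2,498.11
Payment period 5: $2,498.11 +$22.48 interest = $2,520.59; pay $1,948.61 → $571.98
Payment period 6: $571.98 +$5.14 interest = $577.12; pay $577.12 → $0.00
Total interest: $68.15 + $60.24 + $50.01 + $37.43 + $22.48 + $5.14 = $243.45

$243.45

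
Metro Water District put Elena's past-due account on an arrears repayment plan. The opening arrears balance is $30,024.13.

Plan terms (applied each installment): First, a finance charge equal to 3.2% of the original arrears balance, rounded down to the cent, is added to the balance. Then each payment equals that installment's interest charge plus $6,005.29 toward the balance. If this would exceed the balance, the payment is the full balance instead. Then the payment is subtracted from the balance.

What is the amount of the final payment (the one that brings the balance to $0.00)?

$6,963.74

Installment 1: $30,024.13 +$960.77 interest = $30,984.90; pay $6,966.06 → $24,018.84
Installment 2: $24,018.84 +$960.77 interest = $24,979.61; pay $6,966.06 → $18,013.55
Installment 3: $18,013.55 +$960.77 interest = $18,974.32; pay $6,966.06 → $12,008.26
Installment 4: $12,008.26 +$960.77 interest = $12,969.03; pay $6,966.06 → $6,002.97
Installment 5: $6,002.97 +$960.77 interest = $6,963.74; pay $6,963.74 → $0.00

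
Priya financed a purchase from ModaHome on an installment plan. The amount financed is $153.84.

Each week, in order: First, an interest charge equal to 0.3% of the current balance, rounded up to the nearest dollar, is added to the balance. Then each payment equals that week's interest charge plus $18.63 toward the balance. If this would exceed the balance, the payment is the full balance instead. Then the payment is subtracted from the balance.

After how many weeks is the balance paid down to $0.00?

9

Week 1: opening $153.84; interest $1.00 → $154.84; payment $19.63; balance $135.21
Week 2: opening $135.21; interest $1.00 → $136.21; payment $19.63; balance $116.58
Week 3: opening $116.58; interest $1.00 → $117.58; payment $19.63; balance $97.95
Week 4: opening $97.95; interest $1.00 → $98.95; payment $19.63; balance $79.32
Week 5: opening $79.32; interest $1.00 → $80.32; payment $19.63; balance $60.69
Week 6: opening $60.69; interest $1.00 → $61.69; payment $19.63; balance $42.06
Week 7: opening $42.06; interest $1.00 → $43.06; payment $19.63; balance $23.43
Week 8: opening $23.43; interest $1.00 → $24.43; payment $19.63; balance $4.80
Week 9: opening $4.80; interest $1.00 → $5.80; payment $5.80; balance $0.00
Balance reaches $0.00 in week 9.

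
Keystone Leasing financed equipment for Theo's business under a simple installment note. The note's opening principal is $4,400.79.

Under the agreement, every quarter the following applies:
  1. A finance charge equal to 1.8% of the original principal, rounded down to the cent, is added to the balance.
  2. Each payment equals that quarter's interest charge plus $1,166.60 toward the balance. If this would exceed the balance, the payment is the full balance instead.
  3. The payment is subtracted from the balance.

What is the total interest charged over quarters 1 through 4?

# | Opening | Interest | Payment | End bal
1 | $4,400.79 | $79.21 | $1,245.81 | $3,234.19
2 | $3,234.19 | $79.21 | $1,245.81 | $2,067.59
3 | $2,067.59 | $79.21 | $1,245.81 | $900.99
4 | $900.99 | $79.21 | $980.20 | $0.00
Total interest: $79.21 + $79.21 + $79.21 + $79.21 = $316.84

$316.84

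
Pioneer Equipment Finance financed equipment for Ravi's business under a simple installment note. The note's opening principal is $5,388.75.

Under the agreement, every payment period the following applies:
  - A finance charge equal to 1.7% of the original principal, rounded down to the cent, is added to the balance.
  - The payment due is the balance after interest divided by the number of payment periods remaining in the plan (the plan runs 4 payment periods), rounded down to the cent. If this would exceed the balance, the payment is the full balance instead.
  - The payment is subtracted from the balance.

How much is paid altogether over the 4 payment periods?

Payment period 1: opening $5,388.75; interest $91.60 → $5,480.35; payment $1,370.08; balance $4,110.27
Payment period 2: opening $4,110.27; interest $91.60 → $4,201.87; payment $1,400.62; balance $2,801.25
Payment period 3: opening $2,801.25; interest $91.60 → $2,892.85; payment $1,446.42; balance $1,446.43
Payment period 4: opening $1,446.43; interest $91.60 → $1,538.03; payment $1,538.03; balance $0.00
Total paid: $5,755.15

$5,755.15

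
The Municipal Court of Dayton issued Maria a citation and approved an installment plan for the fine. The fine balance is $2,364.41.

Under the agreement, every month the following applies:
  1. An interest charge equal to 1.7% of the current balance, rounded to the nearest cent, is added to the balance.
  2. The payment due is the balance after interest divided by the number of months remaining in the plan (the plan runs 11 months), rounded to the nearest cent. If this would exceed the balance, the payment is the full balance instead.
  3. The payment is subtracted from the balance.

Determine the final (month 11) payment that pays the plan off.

$258.73

Month 1: opening $2,364.41; interest $40.19 → $2,404.60; payment $218.60; balance $2,186.00
Month 2: opening $2,186.00; interest $37.16 → $2,223.16; payment $222.32; balance $2,000.84
Month 3: opening $2,000.84; interest $34.01 → $2,034.85; payment $226.09; balance $1,808.76
Month 4: opening $1,808.76; interest $30.75 → $1,839.51; payment $229.94; balance $1,609.57
Month 5: opening $1,609.57; interest $27.36 → $1,636.93; payment $233.85; balance $1,403.08
Month 6: opening $1,403.08; interest $23.85 → $1,426.93; payment $237.82; balance $1,189.11
Month 7: opening $1,189.11; interest $20.21 → $1,209.32; payment $241.86; balance $967.46
Month 8: opening $967.46; interest $16.45 → $983.91; payment $245.98; balance $737.93
Month 9: opening $737.93; interest $12.54 → $750.47; payment $250.16; balance $500.31
Month 10: opening $500.31; interest $8.51 → $508.82; payment $254.41; balance $254.41
Month 11: opening $254.41; interest $4.32 → $258.73; payment $258.73; balance $0.00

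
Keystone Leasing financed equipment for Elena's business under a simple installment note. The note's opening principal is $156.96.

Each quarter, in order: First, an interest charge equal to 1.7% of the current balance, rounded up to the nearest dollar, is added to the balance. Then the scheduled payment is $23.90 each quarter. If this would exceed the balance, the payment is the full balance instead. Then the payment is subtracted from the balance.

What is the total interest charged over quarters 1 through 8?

$15.00

Quarter 1: opening $156.96; interest $3.00 → $159.96; payment $23.90; balance $136.06
Quarter 2: opening $136.06; interest $3.00 → $139.06; payment $23.90; balance $115.16
Quarter 3: opening $115.16; interest $2.00 → $117.16; payment $23.90; balance $93.26
Quarter 4: opening $93.26; interest $2.00 → $95.26; payment $23.90; balance $71.36
Quarter 5: opening $71.36; interest $2.00 → $73.36; payment $23.90; balance $49.46
Quarter 6: opening $49.46; interest $1.00 → $50.46; payment $23.90; balance $26.56
Quarter 7: opening $26.56; interest $1.00 → $27.56; payment $23.90; balance $3.66
Quarter 8: opening $3.66; interest $1.00 → $4.66; payment $4.66; balance $0.00
Total interest: $3.00 + $3.00 + $2.00 + $2.00 + $2.00 + $1.00 + $1.00 + $1.00 = $15.00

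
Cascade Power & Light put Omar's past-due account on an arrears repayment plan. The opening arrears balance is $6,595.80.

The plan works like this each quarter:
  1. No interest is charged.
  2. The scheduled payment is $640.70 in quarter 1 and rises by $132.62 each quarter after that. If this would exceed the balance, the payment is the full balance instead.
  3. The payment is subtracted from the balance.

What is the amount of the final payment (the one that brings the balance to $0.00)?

Quarter 1: $6,595.80 − $640.70 → $5,955.10
Quarter 2: $5,955.10 − $773.32 → $5,181.78
Quarter 3: $5,181.78 − $905.94 → $4,275.84
Quarter 4: $4,275.84 − $1,038.56 → $3,237.28
Quarter 5: $3,237.28 − $1,171.18 → $2,066.10
Quarter 6: $2,066.10 − $1,303.80 → $762.30
Quarter 7: $762.30 − $762.30 → $0.00

$762.30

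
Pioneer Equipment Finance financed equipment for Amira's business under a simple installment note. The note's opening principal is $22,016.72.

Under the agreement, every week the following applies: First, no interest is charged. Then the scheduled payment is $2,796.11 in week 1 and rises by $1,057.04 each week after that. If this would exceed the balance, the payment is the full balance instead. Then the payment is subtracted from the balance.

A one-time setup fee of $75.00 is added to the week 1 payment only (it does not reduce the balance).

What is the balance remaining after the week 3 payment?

$10,457.27

Week 1: opening $22,016.72; payment $2,796.11 (+ $75.00 fee); balance $19,220.61
Week 2: opening $19,220.61; payment $3,853.15; balance $15,367.46
Week 3: opening $15,367.46; payment $4,910.19; balance $10,457.27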